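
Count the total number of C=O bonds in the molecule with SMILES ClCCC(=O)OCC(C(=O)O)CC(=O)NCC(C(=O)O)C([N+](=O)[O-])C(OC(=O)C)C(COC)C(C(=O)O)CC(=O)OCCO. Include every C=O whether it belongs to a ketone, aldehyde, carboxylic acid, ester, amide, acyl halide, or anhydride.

CH2COOCH2: ester, 1 C=O (running total 1).
CH(COOH): carboxylic acid, 1 C=O (running total 2).
CH2CONHCH2: amide, 1 C=O (running total 3).
CH(COOH): carboxylic acid, 1 C=O (running total 4).
CH(OCOCH3): ester, 1 C=O (running total 5).
CH(COOH): carboxylic acid, 1 C=O (running total 6).
CH2COOCH2: ester, 1 C=O (running total 7).

7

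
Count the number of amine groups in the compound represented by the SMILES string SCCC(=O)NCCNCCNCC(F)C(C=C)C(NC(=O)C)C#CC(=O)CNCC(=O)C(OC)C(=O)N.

3

Working along the chain:
  HSCH2: –SH on an sp³ carbon → thiol.
  CH2CONHCH2: –C(=O)–N– linkage → amide (the N is not an amine).
  CH2NHCH2: C–N–C with sp³ carbons and no adjacent C=O → amine (secondary).
  CH2NHCH2: C–N–C with sp³ carbons and no adjacent C=O → amine (secondary).
  CH(F): halogen on an sp³ carbon → alkyl halide.
  CH(CH=CH2): pendant –CH=CH2: C=C double bond → alkene.
  CH(NHCOCH3): pendant –NHC(=O)CH3: N bonded to a carbonyl → amide (not amine).
  C≡C: C≡C triple bond → alkyne.
  CO: –C(=O)– with carbon on both sides → ketone.
  CH2NHCH2: C–N–C with sp³ carbons and no adjacent C=O → amine (secondary).
  CO: –C(=O)– with carbon on both sides → ketone.
  CH(OCH3): pendant –OCH3: C–O–C with sp³ C, no adjacent C=O → ether.
  CONH2: –C(=O)NH2: carbonyl C bonded to C and to N → amide (the N is not a separate amine).
Amine appears at: CH2NHCH2, CH2NHCH2, CH2NHCH2 → 3.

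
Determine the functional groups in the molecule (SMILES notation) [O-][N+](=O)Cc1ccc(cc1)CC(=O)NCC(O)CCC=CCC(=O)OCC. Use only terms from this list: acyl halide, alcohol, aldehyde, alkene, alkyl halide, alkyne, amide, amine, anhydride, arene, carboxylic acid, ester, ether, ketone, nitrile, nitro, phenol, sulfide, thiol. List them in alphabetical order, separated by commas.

Working along the chain:
  O2NCH2: –NO2 on carbon → nitro group.
  C6H4: para-disubstituted benzene ring → arene.
  CH2CONHCH2: –C(=O)–N– linkage → amide (the N is not an amine).
  CH(OH): –OH on an sp³ carbon → alcohol (secondary).
  CH=CH: C=C double bond → alkene.
  CH2COOCH2: –C(=O)–O–C with C on the carbonyl side → ester.

alcohol, alkene, amide, arene, ester, nitro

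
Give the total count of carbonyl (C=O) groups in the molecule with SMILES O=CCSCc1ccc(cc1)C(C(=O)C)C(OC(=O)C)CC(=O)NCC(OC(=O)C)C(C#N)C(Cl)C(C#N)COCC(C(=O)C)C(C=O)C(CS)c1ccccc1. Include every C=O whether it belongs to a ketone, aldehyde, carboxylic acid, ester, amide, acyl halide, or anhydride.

OHC: aldehyde, 1 C=O (running total 1).
CH(COCH3): ketone, 1 C=O (running total 2).
CH(OCOCH3): ester, 1 C=O (running total 3).
CH2CONHCH2: amide, 1 C=O (running total 4).
CH(OCOCH3): ester, 1 C=O (running total 5).
CH(COCH3): ketone, 1 C=O (running total 6).
CH(CHO): aldehyde, 1 C=O (running total 7).

7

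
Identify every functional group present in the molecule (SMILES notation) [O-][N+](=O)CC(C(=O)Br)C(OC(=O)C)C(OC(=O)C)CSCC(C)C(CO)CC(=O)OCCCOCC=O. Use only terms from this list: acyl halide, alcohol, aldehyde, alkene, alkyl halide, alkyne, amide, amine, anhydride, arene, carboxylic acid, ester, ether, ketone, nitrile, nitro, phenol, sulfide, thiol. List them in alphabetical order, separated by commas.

acyl halide, alcohol, aldehyde, ester, ether, nitro, sulfide

Reading the structure from left to right:
  O2NCH2: –NO2 on carbon → nitro group.
  CH(COBr): pendant –C(=O)X: carbonyl C bonded to C and halogen → acyl halide.
  CH(OCOCH3): pendant –OC(=O)CH3: an acyloxy group → ester.
  CH(OCOCH3): pendant –OC(=O)CH3: an acyloxy group → ester.
  CH2SCH2: C–S–C linkage → sulfide (thioether).
  CH(CH2OH): pendant –CH2OH on an sp³ backbone C → alcohol.
  CH2COOCH2: –C(=O)–O–C with C on the carbonyl side → ester.
  CH2OCH2: C–O–C with sp³ carbons on both sides and no adjacent C=O → ether.
  CHO: terminal –CHO: carbonyl C bonded to H and C → aldehyde.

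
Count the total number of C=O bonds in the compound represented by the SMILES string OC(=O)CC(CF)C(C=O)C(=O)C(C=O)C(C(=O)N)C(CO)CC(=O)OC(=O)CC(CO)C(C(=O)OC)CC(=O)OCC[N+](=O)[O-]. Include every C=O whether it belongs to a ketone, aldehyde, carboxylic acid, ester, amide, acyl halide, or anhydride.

HOOC: carboxylic acid, 1 C=O (running total 1).
CH(CHO): aldehyde, 1 C=O (running total 2).
CO: ketone, 1 C=O (running total 3).
CH(CHO): aldehyde, 1 C=O (running total 4).
CH(CONH2): amide, 1 C=O (running total 5).
CH2CO-O-COCH2: anhydride, 2 C=O (running total 7).
CH(COOCH3): ester, 1 C=O (running total 8).
CH2COOCH2: ester, 1 C=O (running total 9).

9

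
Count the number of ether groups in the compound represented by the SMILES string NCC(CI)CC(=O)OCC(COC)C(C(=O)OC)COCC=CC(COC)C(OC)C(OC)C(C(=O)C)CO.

Reading the structure from left to right:
  H2NCH2: –NH2 on an sp³ carbon with no adjacent C=O → amine.
  CH(CH2I): pendant –CH2X: halogen on sp³ carbon → alkyl halide.
  CH2COOCH2: –C(=O)–O–C with C on the carbonyl side → ester.
  CH(CH2OCH3): pendant –CH2OCH3: C–O–C linkage → ether.
  CH(COOCH3): pendant –COOCH3: carbonyl C bonded to C and –OCH3 → ester.
  CH2OCH2: C–O–C with sp³ carbons on both sides and no adjacent C=O → ether.
  CH=CH: C=C double bond → alkene.
  CH(CH2OCH3): pendant –CH2OCH3: C–O–C linkage → ether.
  CH(OCH3): pendant –OCH3: C–O–C with sp³ C, no adjacent C=O → ether.
  CH(OCH3): pendant –OCH3: C–O–C with sp³ C, no adjacent C=O → ether.
  CH(COCH3): pendant –COCH3: carbonyl C bonded to two carbons → ketone.
  CH2OH: –OH on an sp³ carbon → alcohol.
Ether appears at: CH(CH2OCH3), CH2OCH2, CH(CH2OCH3), CH(OCH3), CH(OCH3) → 5.

5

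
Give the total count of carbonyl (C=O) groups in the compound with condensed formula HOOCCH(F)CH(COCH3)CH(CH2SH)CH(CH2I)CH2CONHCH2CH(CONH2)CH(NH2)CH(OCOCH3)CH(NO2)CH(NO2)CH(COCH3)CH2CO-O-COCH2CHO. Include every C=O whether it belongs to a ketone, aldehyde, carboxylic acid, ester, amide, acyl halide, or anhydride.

9

HOOC: carboxylic acid, 1 C=O (running total 1).
CH(COCH3): ketone, 1 C=O (running total 2).
CH2CONHCH2: amide, 1 C=O (running total 3).
CH(CONH2): amide, 1 C=O (running total 4).
CH(OCOCH3): ester, 1 C=O (running total 5).
CH(COCH3): ketone, 1 C=O (running total 6).
CH2CO-O-COCH2: anhydride, 2 C=O (running total 8).
CHO: aldehyde, 1 C=O (running total 9).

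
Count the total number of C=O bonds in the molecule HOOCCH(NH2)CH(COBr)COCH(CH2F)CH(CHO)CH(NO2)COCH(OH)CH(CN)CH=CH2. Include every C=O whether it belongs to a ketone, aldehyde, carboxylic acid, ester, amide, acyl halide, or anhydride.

HOOC: carboxylic acid, 1 C=O (running total 1).
CH(COBr): acyl halide, 1 C=O (running total 2).
CO: ketone, 1 C=O (running total 3).
CH(CHO): aldehyde, 1 C=O (running total 4).
CO: ketone, 1 C=O (running total 5).

5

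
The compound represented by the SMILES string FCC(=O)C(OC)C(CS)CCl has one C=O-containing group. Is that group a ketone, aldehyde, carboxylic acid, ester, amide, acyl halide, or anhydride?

The carbonyl is in the CO segment: –C(=O)– with carbon on both sides → ketone.

ketone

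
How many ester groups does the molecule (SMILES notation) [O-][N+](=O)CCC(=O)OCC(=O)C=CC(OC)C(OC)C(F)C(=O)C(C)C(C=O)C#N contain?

1

Taking each segment in turn:
  O2NCH2: –NO2 on carbon → nitro group.
  CH2COOCH2: –C(=O)–O–C with C on the carbonyl side → ester.
  CO: –C(=O)– with carbon on both sides → ketone.
  CH=CH: C=C double bond → alkene.
  CH(OCH3): pendant –OCH3: C–O–C with sp³ C, no adjacent C=O → ether.
  CH(OCH3): pendant –OCH3: C–O–C with sp³ C, no adjacent C=O → ether.
  CH(F): halogen on an sp³ carbon → alkyl halide.
  CO: –C(=O)– with carbon on both sides → ketone.
  CH(CHO): pendant –CHO: carbonyl C bonded to C and H → aldehyde.
  CN: –C≡N: carbon triple-bonded to nitrogen → nitrile.
Ester appears at: CH2COOCH2 → 1.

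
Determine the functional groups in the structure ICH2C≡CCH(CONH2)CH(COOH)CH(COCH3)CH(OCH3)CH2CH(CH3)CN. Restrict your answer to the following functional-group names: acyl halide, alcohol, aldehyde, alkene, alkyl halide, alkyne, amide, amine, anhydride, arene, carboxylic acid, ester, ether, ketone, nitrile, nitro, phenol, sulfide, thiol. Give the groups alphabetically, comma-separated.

Taking each segment in turn:
  ICH2: halogen on an sp³ carbon → alkyl halide.
  C≡C: C≡C triple bond → alkyne.
  CH(CONH2): pendant –CONH2: carbonyl C bonded to C and N → amide.
  CH(COOH): pendant –COOH: carbonyl C bonded to C and –OH → carboxylic acid.
  CH(COCH3): pendant –COCH3: carbonyl C bonded to two carbons → ketone.
  CH(OCH3): pendant –OCH3: C–O–C with sp³ C, no adjacent C=O → ether.
  CN: –C≡N: carbon triple-bonded to nitrogen → nitrile.

alkyl halide, alkyne, amide, carboxylic acid, ether, ketone, nitrile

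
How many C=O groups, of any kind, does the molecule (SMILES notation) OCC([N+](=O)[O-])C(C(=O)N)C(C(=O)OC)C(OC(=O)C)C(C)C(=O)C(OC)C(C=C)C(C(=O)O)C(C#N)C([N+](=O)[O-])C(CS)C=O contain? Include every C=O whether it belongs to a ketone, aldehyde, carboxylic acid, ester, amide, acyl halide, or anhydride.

6

CH(CONH2): amide, 1 C=O (running total 1).
CH(COOCH3): ester, 1 C=O (running total 2).
CH(OCOCH3): ester, 1 C=O (running total 3).
CO: ketone, 1 C=O (running total 4).
CH(COOH): carboxylic acid, 1 C=O (running total 5).
CHO: aldehyde, 1 C=O (running total 6).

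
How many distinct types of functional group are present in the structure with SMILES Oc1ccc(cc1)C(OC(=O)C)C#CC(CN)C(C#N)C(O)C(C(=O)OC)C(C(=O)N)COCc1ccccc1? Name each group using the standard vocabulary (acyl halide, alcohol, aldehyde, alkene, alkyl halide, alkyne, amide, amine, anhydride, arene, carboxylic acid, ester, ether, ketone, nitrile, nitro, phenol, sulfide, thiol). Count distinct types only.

9

Taking each segment in turn:
  HOC6H4: –OH attached directly to an aromatic ring → phenol (not alcohol); the ring itself is an arene.
  CH(OCOCH3): pendant –OC(=O)CH3: an acyloxy group → ester.
  C≡C: C≡C triple bond → alkyne.
  CH(CH2NH2): pendant –CH2NH2: N on sp³ C, no adjacent C=O → amine.
  CH(CN): pendant –C≡N: nitrile.
  CH(OH): –OH on an sp³ carbon → alcohol (secondary).
  CH(COOCH3): pendant –COOCH3: carbonyl C bonded to C and –OCH3 → ester.
  CH(CONH2): pendant –CONH2: carbonyl C bonded to C and N → amide.
  CH2OCH2: C–O–C with sp³ carbons on both sides and no adjacent C=O → ether.
  C6H5: –C6H5 phenyl ring → arene.
Distinct types present: alcohol, alkyne, amide, amine, arene, ester, ether, nitrile, phenol.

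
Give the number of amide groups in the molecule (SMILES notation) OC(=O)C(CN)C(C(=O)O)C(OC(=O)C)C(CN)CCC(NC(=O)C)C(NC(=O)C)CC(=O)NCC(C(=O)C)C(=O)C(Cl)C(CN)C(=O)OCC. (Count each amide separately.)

3

Taking each segment in turn:
  HOOC: –COOH: carbonyl C bonded to –OH and C → carboxylic acid (the –OH is not a separate alcohol).
  CH(CH2NH2): pendant –CH2NH2: N on sp³ C, no adjacent C=O → amine.
  CH(COOH): pendant –COOH: carbonyl C bonded to C and –OH → carboxylic acid.
  CH(OCOCH3): pendant –OC(=O)CH3: an acyloxy group → ester.
  CH(CH2NH2): pendant –CH2NH2: N on sp³ C, no adjacent C=O → amine.
  CH(NHCOCH3): pendant –NHC(=O)CH3: N bonded to a carbonyl → amide (not amine).
  CH(NHCOCH3): pendant –NHC(=O)CH3: N bonded to a carbonyl → amide (not amine).
  CH2CONHCH2: –C(=O)–N– linkage → amide (the N is not an amine).
  CH(COCH3): pendant –COCH3: carbonyl C bonded to two carbons → ketone.
  CO: –C(=O)– with carbon on both sides → ketone.
  CH(Cl): halogen on an sp³ carbon → alkyl halide.
  CH(CH2NH2): pendant –CH2NH2: N on sp³ C, no adjacent C=O → amine.
  COOCH2CH3: –C(=O)OCH2CH3: carbonyl C bonded to C and to –OEt → ester.
Amide appears at: CH(NHCOCH3), CH(NHCOCH3), CH2CONHCH2 → 3.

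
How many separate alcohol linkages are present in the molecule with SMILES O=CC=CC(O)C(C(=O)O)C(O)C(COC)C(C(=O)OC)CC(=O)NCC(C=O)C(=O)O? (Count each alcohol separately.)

Taking each segment in turn:
  OHC: terminal –CHO: carbonyl C bonded to H and C → aldehyde.
  CH=CH: C=C double bond → alkene.
  CH(OH): –OH on an sp³ carbon → alcohol (secondary).
  CH(COOH): pendant –COOH: carbonyl C bonded to C and –OH → carboxylic acid.
  CH(OH): –OH on an sp³ carbon → alcohol (secondary).
  CH(CH2OCH3): pendant –CH2OCH3: C–O–C linkage → ether.
  CH(COOCH3): pendant –COOCH3: carbonyl C bonded to C and –OCH3 → ester.
  CH2CONHCH2: –C(=O)–N– linkage → amide (the N is not an amine).
  CH(CHO): pendant –CHO: carbonyl C bonded to C and H → aldehyde.
  COOH: –COOH: carbonyl C bonded to –OH and C → carboxylic acid (the –OH is not a separate alcohol).
Alcohol appears at: CH(OH), CH(OH) → 2.

2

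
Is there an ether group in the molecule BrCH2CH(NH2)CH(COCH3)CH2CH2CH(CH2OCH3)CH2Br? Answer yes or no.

Reading the structure from left to right:
  BrCH2: halogen on an sp³ carbon → alkyl halide.
  CH(NH2): –NH2 on an sp³ carbon with no adjacent C=O → amine.
  CH(COCH3): pendant –COCH3: carbonyl C bonded to two carbons → ketone.
  CH(CH2OCH3): pendant –CH2OCH3: C–O–C linkage → ether.
  CH2Br: halogen on an sp³ carbon → alkyl halide.
The CH(CH2OCH3) segment supplies the ether: pendant –CH2OCH3: C–O–C linkage → ether.

yes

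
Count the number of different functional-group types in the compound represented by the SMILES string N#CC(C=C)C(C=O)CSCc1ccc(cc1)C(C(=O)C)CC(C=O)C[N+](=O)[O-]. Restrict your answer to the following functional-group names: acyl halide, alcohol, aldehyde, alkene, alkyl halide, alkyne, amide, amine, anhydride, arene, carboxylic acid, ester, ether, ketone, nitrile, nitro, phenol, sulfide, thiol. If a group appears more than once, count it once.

7

N≡C–: carbon triple-bonded to nitrogen → nitrile.
pendant –CH=CH2: C=C double bond → alkene.
pendant –CHO: carbonyl C bonded to C and H → aldehyde.
C–S–C linkage → sulfide (thioether).
para-disubstituted benzene ring → arene.
pendant –COCH3: carbonyl C bonded to two carbons → ketone.
pendant –CHO: carbonyl C bonded to C and H → aldehyde.
–NO2 on carbon → nitro group.
Distinct types present: aldehyde, alkene, arene, ketone, nitrile, nitro, sulfide.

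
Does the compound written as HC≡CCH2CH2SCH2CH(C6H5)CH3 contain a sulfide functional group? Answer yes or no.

C≡C triple bond → alkyne.
C–S–C linkage → sulfide (thioether).
pendant –C6H5: benzene ring → arene.
The CH2SCH2 segment supplies the sulfide: C–S–C linkage → sulfide (thioether).

yes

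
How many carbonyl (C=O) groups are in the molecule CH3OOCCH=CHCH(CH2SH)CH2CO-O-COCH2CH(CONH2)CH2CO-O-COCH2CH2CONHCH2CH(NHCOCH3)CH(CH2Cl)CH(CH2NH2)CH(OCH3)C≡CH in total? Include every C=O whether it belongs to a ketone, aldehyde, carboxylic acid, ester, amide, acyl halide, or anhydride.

CH3OOC: ester, 1 C=O (running total 1).
CH2CO-O-COCH2: anhydride, 2 C=O (running total 3).
CH(CONH2): amide, 1 C=O (running total 4).
CH2CO-O-COCH2: anhydride, 2 C=O (running total 6).
CH2CONHCH2: amide, 1 C=O (running total 7).
CH(NHCOCH3): amide, 1 C=O (running total 8).

8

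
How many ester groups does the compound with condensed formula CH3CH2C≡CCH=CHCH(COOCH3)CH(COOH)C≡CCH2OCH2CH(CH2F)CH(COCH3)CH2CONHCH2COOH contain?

Working along the chain:
  C≡C: C≡C triple bond → alkyne.
  CH=CH: C=C double bond → alkene.
  CH(COOCH3): pendant –COOCH3: carbonyl C bonded to C and –OCH3 → ester.
  CH(COOH): pendant –COOH: carbonyl C bonded to C and –OH → carboxylic acid.
  C≡C: C≡C triple bond → alkyne.
  CH2OCH2: C–O–C with sp³ carbons on both sides and no adjacent C=O → ether.
  CH(CH2F): pendant –CH2X: halogen on sp³ carbon → alkyl halide.
  CH(COCH3): pendant –COCH3: carbonyl C bonded to two carbons → ketone.
  CH2CONHCH2: –C(=O)–N– linkage → amide (the N is not an amine).
  COOH: –COOH: carbonyl C bonded to –OH and C → carboxylic acid (the –OH is not a separate alcohol).
Ester appears at: CH(COOCH3) → 1.

1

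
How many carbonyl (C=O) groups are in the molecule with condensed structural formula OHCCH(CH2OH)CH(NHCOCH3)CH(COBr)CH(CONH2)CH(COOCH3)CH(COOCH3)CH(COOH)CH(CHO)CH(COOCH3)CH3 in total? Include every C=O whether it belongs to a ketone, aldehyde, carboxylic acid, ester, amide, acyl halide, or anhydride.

9

OHC: aldehyde, 1 C=O (running total 1).
CH(NHCOCH3): amide, 1 C=O (running total 2).
CH(COBr): acyl halide, 1 C=O (running total 3).
CH(CONH2): amide, 1 C=O (running total 4).
CH(COOCH3): ester, 1 C=O (running total 5).
CH(COOCH3): ester, 1 C=O (running total 6).
CH(COOH): carboxylic acid, 1 C=O (running total 7).
CH(CHO): aldehyde, 1 C=O (running total 8).
CH(COOCH3): ester, 1 C=O (running total 9).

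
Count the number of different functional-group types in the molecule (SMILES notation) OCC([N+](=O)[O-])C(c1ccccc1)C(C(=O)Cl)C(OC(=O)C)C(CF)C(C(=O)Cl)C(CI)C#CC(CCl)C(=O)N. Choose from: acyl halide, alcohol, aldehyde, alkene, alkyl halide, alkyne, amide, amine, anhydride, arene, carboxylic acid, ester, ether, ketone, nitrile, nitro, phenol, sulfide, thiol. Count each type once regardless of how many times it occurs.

Taking each segment in turn:
  HOCH2: HO– on an sp³ carbon → alcohol.
  CH(NO2): –NO2 on an sp³ carbon → nitro (the N=O is not a carbonyl).
  CH(C6H5): pendant –C6H5: benzene ring → arene.
  CH(COCl): pendant –C(=O)X: carbonyl C bonded to C and halogen → acyl halide.
  CH(OCOCH3): pendant –OC(=O)CH3: an acyloxy group → ester.
  CH(CH2F): pendant –CH2X: halogen on sp³ carbon → alkyl halide.
  CH(COCl): pendant –C(=O)X: carbonyl C bonded to C and halogen → acyl halide.
  CH(CH2I): pendant –CH2X: halogen on sp³ carbon → alkyl halide.
  C≡C: C≡C triple bond → alkyne.
  CH(CH2Cl): pendant –CH2X: halogen on sp³ carbon → alkyl halide.
  CONH2: –C(=O)NH2: carbonyl C bonded to C and to N → amide (the N is not a separate amine).
Distinct types present: acyl halide, alcohol, alkyl halide, alkyne, amide, arene, ester, nitro.

8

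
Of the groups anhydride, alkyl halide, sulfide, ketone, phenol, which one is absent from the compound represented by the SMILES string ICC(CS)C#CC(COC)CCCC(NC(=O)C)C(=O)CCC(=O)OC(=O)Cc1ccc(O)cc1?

sulfide

alkyl halide: present (ICH2 — halogen on an sp³ carbon → alkyl halide).
anhydride: present (CH2CO-O-COCH2 — two acyl groups sharing one oxygen, –C(=O)–O–C(=O)– → anhydride).
phenol: present (C6H4OH — –OH attached directly to an aromatic ring → phenol (not alcohol); the ring itself is an arene).
ketone: present (CO — –C(=O)– with carbon on both sides → ketone).
sulfide: no segment matches this pattern.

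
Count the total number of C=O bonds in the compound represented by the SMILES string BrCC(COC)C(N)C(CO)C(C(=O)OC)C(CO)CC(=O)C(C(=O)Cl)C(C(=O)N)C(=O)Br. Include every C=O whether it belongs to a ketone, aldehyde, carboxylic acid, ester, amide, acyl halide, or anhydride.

5

CH(COOCH3): ester, 1 C=O (running total 1).
CO: ketone, 1 C=O (running total 2).
CH(COCl): acyl halide, 1 C=O (running total 3).
CH(CONH2): amide, 1 C=O (running total 4).
COBr: acyl halide, 1 C=O (running total 5).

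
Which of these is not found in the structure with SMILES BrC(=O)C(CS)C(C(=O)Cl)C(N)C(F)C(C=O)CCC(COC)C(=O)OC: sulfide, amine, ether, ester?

sulfide

ester: present (COOCH3 — –C(=O)OCH3: carbonyl C bonded to C and to –OCH3 → ester (not ketone + ether)).
ether: present (CH(CH2OCH3) — pendant –CH2OCH3: C–O–C linkage → ether).
amine: present (CH(NH2) — –NH2 on an sp³ carbon with no adjacent C=O → amine).
sulfide: no segment matches this pattern.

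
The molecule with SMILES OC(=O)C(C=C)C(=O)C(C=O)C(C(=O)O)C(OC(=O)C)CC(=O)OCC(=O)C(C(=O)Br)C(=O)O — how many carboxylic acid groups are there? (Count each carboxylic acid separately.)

–COOH: carbonyl C bonded to –OH and C → carboxylic acid (the –OH is not a separate alcohol).
pendant –CH=CH2: C=C double bond → alkene.
–C(=O)– with carbon on both sides → ketone.
pendant –CHO: carbonyl C bonded to C and H → aldehyde.
pendant –COOH: carbonyl C bonded to C and –OH → carboxylic acid.
pendant –OC(=O)CH3: an acyloxy group → ester.
–C(=O)–O–C with C on the carbonyl side → ester.
–C(=O)– with carbon on both sides → ketone.
pendant –C(=O)X: carbonyl C bonded to C and halogen → acyl halide.
–COOH: carbonyl C bonded to –OH and C → carboxylic acid (the –OH is not a separate alcohol).
Carboxylic acid appears at: HOOC, CH(COOH), COOH → 3.

3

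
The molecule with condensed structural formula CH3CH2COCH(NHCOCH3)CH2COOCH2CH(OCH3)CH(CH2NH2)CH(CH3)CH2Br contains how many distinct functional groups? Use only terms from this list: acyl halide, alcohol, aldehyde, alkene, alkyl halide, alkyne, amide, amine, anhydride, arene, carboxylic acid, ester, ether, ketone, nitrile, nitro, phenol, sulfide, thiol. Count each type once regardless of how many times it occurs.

–C(=O)– with carbon on both sides → ketone.
pendant –NHC(=O)CH3: N bonded to a carbonyl → amide (not amine).
–C(=O)–O–C with C on the carbonyl side → ester.
pendant –OCH3: C–O–C with sp³ C, no adjacent C=O → ether.
pendant –CH2NH2: N on sp³ C, no adjacent C=O → amine.
halogen on an sp³ carbon → alkyl halide.
Distinct types present: alkyl halide, amide, amine, ester, ether, ketone.

6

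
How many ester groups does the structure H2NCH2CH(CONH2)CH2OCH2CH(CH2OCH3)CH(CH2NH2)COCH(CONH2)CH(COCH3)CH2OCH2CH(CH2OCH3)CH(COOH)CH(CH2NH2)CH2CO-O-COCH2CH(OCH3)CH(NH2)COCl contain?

Working along the chain:
  H2NCH2: –NH2 on an sp³ carbon with no adjacent C=O → amine.
  CH(CONH2): pendant –CONH2: carbonyl C bonded to C and N → amide.
  CH2OCH2: C–O–C with sp³ carbons on both sides and no adjacent C=O → ether.
  CH(CH2OCH3): pendant –CH2OCH3: C–O–C linkage → ether.
  CH(CH2NH2): pendant –CH2NH2: N on sp³ C, no adjacent C=O → amine.
  CO: –C(=O)– with carbon on both sides → ketone.
  CH(CONH2): pendant –CONH2: carbonyl C bonded to C and N → amide.
  CH(COCH3): pendant –COCH3: carbonyl C bonded to two carbons → ketone.
  CH2OCH2: C–O–C with sp³ carbons on both sides and no adjacent C=O → ether.
  CH(CH2OCH3): pendant –CH2OCH3: C–O–C linkage → ether.
  CH(COOH): pendant –COOH: carbonyl C bonded to C and –OH → carboxylic acid.
  CH(CH2NH2): pendant –CH2NH2: N on sp³ C, no adjacent C=O → amine.
  CH2CO-O-COCH2: two acyl groups sharing one oxygen, –C(=O)–O–C(=O)– → anhydride.
  CH(OCH3): pendant –OCH3: C–O–C with sp³ C, no adjacent C=O → ether.
  CH(NH2): –NH2 on an sp³ carbon with no adjacent C=O → amine.
  COCl: –C(=O)Cl: carbonyl C bonded to C and to a halogen → acyl halide (not alkyl halide).
No segment is a ester: CH2OCH2 is ether, not ester; CH(CH2OCH3) is ether, not ester; CO is ketone, not ester. → 0.

0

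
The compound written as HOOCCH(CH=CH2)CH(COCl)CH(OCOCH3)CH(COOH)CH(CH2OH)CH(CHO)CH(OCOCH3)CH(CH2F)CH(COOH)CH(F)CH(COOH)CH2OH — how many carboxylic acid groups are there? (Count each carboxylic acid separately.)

4

–COOH: carbonyl C bonded to –OH and C → carboxylic acid (the –OH is not a separate alcohol).
pendant –CH=CH2: C=C double bond → alkene.
pendant –C(=O)X: carbonyl C bonded to C and halogen → acyl halide.
pendant –OC(=O)CH3: an acyloxy group → ester.
pendant –COOH: carbonyl C bonded to C and –OH → carboxylic acid.
pendant –CH2OH on an sp³ backbone C → alcohol.
pendant –CHO: carbonyl C bonded to C and H → aldehyde.
pendant –OC(=O)CH3: an acyloxy group → ester.
pendant –CH2X: halogen on sp³ carbon → alkyl halide.
pendant –COOH: carbonyl C bonded to C and –OH → carboxylic acid.
halogen on an sp³ carbon → alkyl halide.
pendant –COOH: carbonyl C bonded to C and –OH → carboxylic acid.
–OH on an sp³ carbon → alcohol.
Carboxylic acid appears at: HOOC, CH(COOH), CH(COOH), CH(COOH) → 4.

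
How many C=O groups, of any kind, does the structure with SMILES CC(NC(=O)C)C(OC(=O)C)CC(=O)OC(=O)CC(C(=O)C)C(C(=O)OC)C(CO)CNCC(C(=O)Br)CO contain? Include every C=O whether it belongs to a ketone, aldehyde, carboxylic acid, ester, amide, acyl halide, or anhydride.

7

CH(NHCOCH3): amide, 1 C=O (running total 1).
CH(OCOCH3): ester, 1 C=O (running total 2).
CH2CO-O-COCH2: anhydride, 2 C=O (running total 4).
CH(COCH3): ketone, 1 C=O (running total 5).
CH(COOCH3): ester, 1 C=O (running total 6).
CH(COBr): acyl halide, 1 C=O (running total 7).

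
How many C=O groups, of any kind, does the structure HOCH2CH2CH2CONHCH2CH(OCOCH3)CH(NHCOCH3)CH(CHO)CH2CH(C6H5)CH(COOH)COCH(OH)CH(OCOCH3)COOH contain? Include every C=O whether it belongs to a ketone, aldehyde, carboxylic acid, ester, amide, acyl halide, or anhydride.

8

CH2CONHCH2: amide, 1 C=O (running total 1).
CH(OCOCH3): ester, 1 C=O (running total 2).
CH(NHCOCH3): amide, 1 C=O (running total 3).
CH(CHO): aldehyde, 1 C=O (running total 4).
CH(COOH): carboxylic acid, 1 C=O (running total 5).
CO: ketone, 1 C=O (running total 6).
CH(OCOCH3): ester, 1 C=O (running total 7).
COOH: carboxylic acid, 1 C=O (running total 8).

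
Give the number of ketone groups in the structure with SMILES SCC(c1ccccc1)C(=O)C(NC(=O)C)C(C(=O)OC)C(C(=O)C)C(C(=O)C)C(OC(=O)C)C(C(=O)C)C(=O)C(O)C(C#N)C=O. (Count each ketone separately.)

Working along the chain:
  HSCH2: –SH on an sp³ carbon → thiol.
  CH(C6H5): pendant –C6H5: benzene ring → arene.
  CO: –C(=O)– with carbon on both sides → ketone.
  CH(NHCOCH3): pendant –NHC(=O)CH3: N bonded to a carbonyl → amide (not amine).
  CH(COOCH3): pendant –COOCH3: carbonyl C bonded to C and –OCH3 → ester.
  CH(COCH3): pendant –COCH3: carbonyl C bonded to two carbons → ketone.
  CH(COCH3): pendant –COCH3: carbonyl C bonded to two carbons → ketone.
  CH(OCOCH3): pendant –OC(=O)CH3: an acyloxy group → ester.
  CH(COCH3): pendant –COCH3: carbonyl C bonded to two carbons → ketone.
  CO: –C(=O)– with carbon on both sides → ketone.
  CH(OH): –OH on an sp³ carbon → alcohol (secondary).
  CH(CN): pendant –C≡N: nitrile.
  CHO: terminal –CHO: carbonyl C bonded to H and C → aldehyde.
Ketone appears at: CO, CH(COCH3), CH(COCH3), CH(COCH3), CO → 5.

5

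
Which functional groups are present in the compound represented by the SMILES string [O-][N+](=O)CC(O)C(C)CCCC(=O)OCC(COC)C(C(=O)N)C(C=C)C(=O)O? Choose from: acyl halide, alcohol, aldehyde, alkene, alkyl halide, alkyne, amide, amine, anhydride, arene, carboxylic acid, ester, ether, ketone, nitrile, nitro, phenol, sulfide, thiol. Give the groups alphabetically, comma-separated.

alcohol, alkene, amide, carboxylic acid, ester, ether, nitro

–NO2 on carbon → nitro group.
–OH on an sp³ carbon → alcohol (secondary).
–C(=O)–O–C with C on the carbonyl side → ester.
pendant –CH2OCH3: C–O–C linkage → ether.
pendant –CONH2: carbonyl C bonded to C and N → amide.
pendant –CH=CH2: C=C double bond → alkene.
–COOH: carbonyl C bonded to –OH and C → carboxylic acid (the –OH is not a separate alcohol).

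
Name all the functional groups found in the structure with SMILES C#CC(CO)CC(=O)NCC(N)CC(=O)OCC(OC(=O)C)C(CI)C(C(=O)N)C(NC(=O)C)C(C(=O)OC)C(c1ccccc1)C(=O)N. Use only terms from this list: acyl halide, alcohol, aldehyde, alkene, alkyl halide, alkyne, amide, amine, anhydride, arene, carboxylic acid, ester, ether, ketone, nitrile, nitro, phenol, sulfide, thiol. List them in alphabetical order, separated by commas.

alcohol, alkyl halide, alkyne, amide, amine, arene, ester

Working along the chain:
  HC≡C: C≡C triple bond → alkyne.
  CH(CH2OH): pendant –CH2OH on an sp³ backbone C → alcohol.
  CH2CONHCH2: –C(=O)–N– linkage → amide (the N is not an amine).
  CH(NH2): –NH2 on an sp³ carbon with no adjacent C=O → amine.
  CH2COOCH2: –C(=O)–O–C with C on the carbonyl side → ester.
  CH(OCOCH3): pendant –OC(=O)CH3: an acyloxy group → ester.
  CH(CH2I): pendant –CH2X: halogen on sp³ carbon → alkyl halide.
  CH(CONH2): pendant –CONH2: carbonyl C bonded to C and N → amide.
  CH(NHCOCH3): pendant –NHC(=O)CH3: N bonded to a carbonyl → amide (not amine).
  CH(COOCH3): pendant –COOCH3: carbonyl C bonded to C and –OCH3 → ester.
  CH(C6H5): pendant –C6H5: benzene ring → arene.
  CONH2: –C(=O)NH2: carbonyl C bonded to C and to N → amide (the N is not a separate amine).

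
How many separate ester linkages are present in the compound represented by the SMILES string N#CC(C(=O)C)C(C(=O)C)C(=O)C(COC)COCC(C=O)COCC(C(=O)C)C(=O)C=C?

Taking each segment in turn:
  N≡C: N≡C–: carbon triple-bonded to nitrogen → nitrile.
  CH(COCH3): pendant –COCH3: carbonyl C bonded to two carbons → ketone.
  CH(COCH3): pendant –COCH3: carbonyl C bonded to two carbons → ketone.
  CO: –C(=O)– with carbon on both sides → ketone.
  CH(CH2OCH3): pendant –CH2OCH3: C–O–C linkage → ether.
  CH2OCH2: C–O–C with sp³ carbons on both sides and no adjacent C=O → ether.
  CH(CHO): pendant –CHO: carbonyl C bonded to C and H → aldehyde.
  CH2OCH2: C–O–C with sp³ carbons on both sides and no adjacent C=O → ether.
  CH(COCH3): pendant –COCH3: carbonyl C bonded to two carbons → ketone.
  CO: –C(=O)– with carbon on both sides → ketone.
  CH=CH2: C=C double bond → alkene.
No segment is a ester: CH(COCH3) is ketone, not ester; CH(COCH3) is ketone, not ester; CO is ketone, not ester. → 0.

0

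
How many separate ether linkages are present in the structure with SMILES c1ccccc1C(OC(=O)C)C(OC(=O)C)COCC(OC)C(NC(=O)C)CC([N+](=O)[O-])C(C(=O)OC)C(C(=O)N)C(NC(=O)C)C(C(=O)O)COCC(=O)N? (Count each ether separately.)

3

C6H5– phenyl ring → arene.
pendant –OC(=O)CH3: an acyloxy group → ester.
pendant –OC(=O)CH3: an acyloxy group → ester.
C–O–C with sp³ carbons on both sides and no adjacent C=O → ether.
pendant –OCH3: C–O–C with sp³ C, no adjacent C=O → ether.
pendant –NHC(=O)CH3: N bonded to a carbonyl → amide (not amine).
–NO2 on an sp³ carbon → nitro (the N=O is not a carbonyl).
pendant –COOCH3: carbonyl C bonded to C and –OCH3 → ester.
pendant –CONH2: carbonyl C bonded to C and N → amide.
pendant –NHC(=O)CH3: N bonded to a carbonyl → amide (not amine).
pendant –COOH: carbonyl C bonded to C and –OH → carboxylic acid.
C–O–C with sp³ carbons on both sides and no adjacent C=O → ether.
–C(=O)NH2: carbonyl C bonded to C and to N → amide (the N is not a separate amine).
Ether appears at: CH2OCH2, CH(OCH3), CH2OCH2 → 3.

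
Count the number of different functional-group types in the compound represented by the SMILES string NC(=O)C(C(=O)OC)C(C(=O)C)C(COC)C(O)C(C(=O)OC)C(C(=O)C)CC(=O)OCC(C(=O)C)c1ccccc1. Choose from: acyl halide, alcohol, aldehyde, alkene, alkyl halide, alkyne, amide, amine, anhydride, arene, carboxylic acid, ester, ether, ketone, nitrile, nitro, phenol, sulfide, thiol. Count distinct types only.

6

–C(=O)NH2: carbonyl C bonded to C and to N → amide (the N is not a separate amine).
pendant –COOCH3: carbonyl C bonded to C and –OCH3 → ester.
pendant –COCH3: carbonyl C bonded to two carbons → ketone.
pendant –CH2OCH3: C–O–C linkage → ether.
–OH on an sp³ carbon → alcohol (secondary).
pendant –COOCH3: carbonyl C bonded to C and –OCH3 → ester.
pendant –COCH3: carbonyl C bonded to two carbons → ketone.
–C(=O)–O–C with C on the carbonyl side → ester.
pendant –COCH3: carbonyl C bonded to two carbons → ketone.
–C6H5 phenyl ring → arene.
Distinct types present: alcohol, amide, arene, ester, ether, ketone.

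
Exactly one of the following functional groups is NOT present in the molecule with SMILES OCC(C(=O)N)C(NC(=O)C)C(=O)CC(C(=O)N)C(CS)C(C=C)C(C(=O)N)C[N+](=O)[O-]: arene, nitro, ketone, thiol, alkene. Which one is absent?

thiol: present (CH(CH2SH) — pendant –CH2SH → thiol).
nitro: present (CH2NO2 — –NO2 on carbon → nitro group).
alkene: present (CH(CH=CH2) — pendant –CH=CH2: C=C double bond → alkene).
ketone: present (CO — –C(=O)– with carbon on both sides → ketone).
arene: no segment matches this pattern.

arene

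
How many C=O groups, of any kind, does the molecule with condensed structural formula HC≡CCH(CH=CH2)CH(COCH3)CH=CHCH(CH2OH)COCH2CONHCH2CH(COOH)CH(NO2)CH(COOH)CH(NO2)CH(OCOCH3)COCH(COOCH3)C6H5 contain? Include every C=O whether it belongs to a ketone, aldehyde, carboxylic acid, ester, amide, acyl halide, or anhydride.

CH(COCH3): ketone, 1 C=O (running total 1).
CO: ketone, 1 C=O (running total 2).
CH2CONHCH2: amide, 1 C=O (running total 3).
CH(COOH): carboxylic acid, 1 C=O (running total 4).
CH(COOH): carboxylic acid, 1 C=O (running total 5).
CH(OCOCH3): ester, 1 C=O (running total 6).
CO: ketone, 1 C=O (running total 7).
CH(COOCH3): ester, 1 C=O (running total 8).

8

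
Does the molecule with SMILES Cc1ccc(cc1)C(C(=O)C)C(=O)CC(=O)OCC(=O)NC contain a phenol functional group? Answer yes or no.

Taking each segment in turn:
  C6H4: para-disubstituted benzene ring → arene.
  CH(COCH3): pendant –COCH3: carbonyl C bonded to two carbons → ketone.
  CO: –C(=O)– with carbon on both sides → ketone.
  CH2COOCH2: –C(=O)–O–C with C on the carbonyl side → ester.
  CONHCH3: –C(=O)NHCH3: carbonyl C bonded to C and to N → amide (the N is not an amine).
The groups actually present are: amide, arene, ester, ketone.

no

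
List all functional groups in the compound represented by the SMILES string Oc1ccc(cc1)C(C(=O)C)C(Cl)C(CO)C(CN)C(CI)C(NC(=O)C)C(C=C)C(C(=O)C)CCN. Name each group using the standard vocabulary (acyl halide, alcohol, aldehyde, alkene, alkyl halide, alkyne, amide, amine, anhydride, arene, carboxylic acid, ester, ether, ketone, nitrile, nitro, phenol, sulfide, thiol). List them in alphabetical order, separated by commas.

Taking each segment in turn:
  HOC6H4: –OH attached directly to an aromatic ring → phenol (not alcohol); the ring itself is an arene.
  CH(COCH3): pendant –COCH3: carbonyl C bonded to two carbons → ketone.
  CH(Cl): halogen on an sp³ carbon → alkyl halide.
  CH(CH2OH): pendant –CH2OH on an sp³ backbone C → alcohol.
  CH(CH2NH2): pendant –CH2NH2: N on sp³ C, no adjacent C=O → amine.
  CH(CH2I): pendant –CH2X: halogen on sp³ carbon → alkyl halide.
  CH(NHCOCH3): pendant –NHC(=O)CH3: N bonded to a carbonyl → amide (not amine).
  CH(CH=CH2): pendant –CH=CH2: C=C double bond → alkene.
  CH(COCH3): pendant –COCH3: carbonyl C bonded to two carbons → ketone.
  CH2NH2: –NH2 on an sp³ carbon with no adjacent C=O → amine.

alcohol, alkene, alkyl halide, amide, amine, arene, ketone, phenol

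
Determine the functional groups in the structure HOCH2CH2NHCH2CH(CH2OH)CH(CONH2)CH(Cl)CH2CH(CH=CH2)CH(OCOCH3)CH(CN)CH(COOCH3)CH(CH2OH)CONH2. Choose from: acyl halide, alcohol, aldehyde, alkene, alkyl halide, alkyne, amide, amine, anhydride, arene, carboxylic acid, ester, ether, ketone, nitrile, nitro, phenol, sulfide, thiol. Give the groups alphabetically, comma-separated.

alcohol, alkene, alkyl halide, amide, amine, ester, nitrile

Reading the structure from left to right:
  HOCH2: HO– on an sp³ carbon → alcohol.
  CH2NHCH2: C–N–C with sp³ carbons and no adjacent C=O → amine (secondary).
  CH(CH2OH): pendant –CH2OH on an sp³ backbone C → alcohol.
  CH(CONH2): pendant –CONH2: carbonyl C bonded to C and N → amide.
  CH(Cl): halogen on an sp³ carbon → alkyl halide.
  CH(CH=CH2): pendant –CH=CH2: C=C double bond → alkene.
  CH(OCOCH3): pendant –OC(=O)CH3: an acyloxy group → ester.
  CH(CN): pendant –C≡N: nitrile.
  CH(COOCH3): pendant –COOCH3: carbonyl C bonded to C and –OCH3 → ester.
  CH(CH2OH): pendant –CH2OH on an sp³ backbone C → alcohol.
  CONH2: –C(=O)NH2: carbonyl C bonded to C and to N → amide (the N is not a separate amine).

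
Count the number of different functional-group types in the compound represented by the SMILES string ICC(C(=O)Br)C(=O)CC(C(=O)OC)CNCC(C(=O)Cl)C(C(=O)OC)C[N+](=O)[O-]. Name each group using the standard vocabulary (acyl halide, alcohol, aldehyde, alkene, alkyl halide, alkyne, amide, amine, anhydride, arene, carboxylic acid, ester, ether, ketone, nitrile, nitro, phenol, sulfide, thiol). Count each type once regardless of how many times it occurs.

6

halogen on an sp³ carbon → alkyl halide.
pendant –C(=O)X: carbonyl C bonded to C and halogen → acyl halide.
–C(=O)– with carbon on both sides → ketone.
pendant –COOCH3: carbonyl C bonded to C and –OCH3 → ester.
C–N–C with sp³ carbons and no adjacent C=O → amine (secondary).
pendant –C(=O)X: carbonyl C bonded to C and halogen → acyl halide.
pendant –COOCH3: carbonyl C bonded to C and –OCH3 → ester.
–NO2 on carbon → nitro group.
Distinct types present: acyl halide, alkyl halide, amine, ester, ketone, nitro.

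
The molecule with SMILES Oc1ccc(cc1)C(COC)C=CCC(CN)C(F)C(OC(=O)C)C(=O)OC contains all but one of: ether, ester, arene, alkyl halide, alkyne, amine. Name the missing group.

alkyne

arene: present (HOC6H4 — –OH attached directly to an aromatic ring → phenol (not alcohol); the ring itself is an arene).
ether: present (CH(CH2OCH3) — pendant –CH2OCH3: C–O–C linkage → ether).
amine: present (CH(CH2NH2) — pendant –CH2NH2: N on sp³ C, no adjacent C=O → amine).
alkyl halide: present (CH(F) — halogen on an sp³ carbon → alkyl halide).
ester: present (CH(OCOCH3) — pendant –OC(=O)CH3: an acyloxy group → ester).
alkyne: no segment matches this pattern.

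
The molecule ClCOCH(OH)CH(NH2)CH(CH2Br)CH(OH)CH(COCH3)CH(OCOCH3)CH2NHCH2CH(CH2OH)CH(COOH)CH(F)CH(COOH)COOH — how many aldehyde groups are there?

Reading the structure from left to right:
  ClCO: –C(=O)Cl: carbonyl C bonded to C and to a halogen → acyl halide (not alkyl halide).
  CH(OH): –OH on an sp³ carbon → alcohol (secondary).
  CH(NH2): –NH2 on an sp³ carbon with no adjacent C=O → amine.
  CH(CH2Br): pendant –CH2X: halogen on sp³ carbon → alkyl halide.
  CH(OH): –OH on an sp³ carbon → alcohol (secondary).
  CH(COCH3): pendant –COCH3: carbonyl C bonded to two carbons → ketone.
  CH(OCOCH3): pendant –OC(=O)CH3: an acyloxy group → ester.
  CH2NHCH2: C–N–C with sp³ carbons and no adjacent C=O → amine (secondary).
  CH(CH2OH): pendant –CH2OH on an sp³ backbone C → alcohol.
  CH(COOH): pendant –COOH: carbonyl C bonded to C and –OH → carboxylic acid.
  CH(F): halogen on an sp³ carbon → alkyl halide.
  CH(COOH): pendant –COOH: carbonyl C bonded to C and –OH → carboxylic acid.
  COOH: –COOH: carbonyl C bonded to –OH and C → carboxylic acid (the –OH is not a separate alcohol).
No segment is a aldehyde: ClCO is acyl halide, not aldehyde; CH(COCH3) is ketone, not aldehyde; CH(OCOCH3) is ester, not aldehyde. → 0.

0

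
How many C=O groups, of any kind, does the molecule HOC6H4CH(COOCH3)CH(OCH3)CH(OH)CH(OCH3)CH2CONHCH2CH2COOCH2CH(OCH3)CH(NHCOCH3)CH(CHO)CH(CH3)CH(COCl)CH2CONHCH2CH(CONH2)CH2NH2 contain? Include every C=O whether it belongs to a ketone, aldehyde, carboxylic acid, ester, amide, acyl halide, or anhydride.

8

CH(COOCH3): ester, 1 C=O (running total 1).
CH2CONHCH2: amide, 1 C=O (running total 2).
CH2COOCH2: ester, 1 C=O (running total 3).
CH(NHCOCH3): amide, 1 C=O (running total 4).
CH(CHO): aldehyde, 1 C=O (running total 5).
CH(COCl): acyl halide, 1 C=O (running total 6).
CH2CONHCH2: amide, 1 C=O (running total 7).
CH(CONH2): amide, 1 C=O (running total 8).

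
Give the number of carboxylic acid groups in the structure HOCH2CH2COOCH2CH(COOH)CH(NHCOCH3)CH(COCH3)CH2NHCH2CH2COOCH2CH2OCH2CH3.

Working along the chain:
  HOCH2: HO– on an sp³ carbon → alcohol.
  CH2COOCH2: –C(=O)–O–C with C on the carbonyl side → ester.
  CH(COOH): pendant –COOH: carbonyl C bonded to C and –OH → carboxylic acid.
  CH(NHCOCH3): pendant –NHC(=O)CH3: N bonded to a carbonyl → amide (not amine).
  CH(COCH3): pendant –COCH3: carbonyl C bonded to two carbons → ketone.
  CH2NHCH2: C–N–C with sp³ carbons and no adjacent C=O → amine (secondary).
  CH2COOCH2: –C(=O)–O–C with C on the carbonyl side → ester.
  CH2OCH2: C–O–C with sp³ carbons on both sides and no adjacent C=O → ether.
Carboxylic acid appears at: CH(COOH) → 1.

1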